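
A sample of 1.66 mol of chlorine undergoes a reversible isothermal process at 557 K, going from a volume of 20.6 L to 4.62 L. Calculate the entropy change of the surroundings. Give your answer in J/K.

ΔS_surr = 20.6 J/K

For an isothermal ideal gas ΔS_gas = nR ln(V₂/V₁) = 1.66 × 8.314 × ln(4.62/20.6) = -20.6 J/K.
The process is reversible, so ΔS_surr = −ΔS_gas = 20.6 J/K and ΔS_universe = 0.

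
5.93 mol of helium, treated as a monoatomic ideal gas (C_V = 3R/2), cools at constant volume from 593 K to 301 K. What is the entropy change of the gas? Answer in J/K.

At constant volume, ΔS = nC_V ln(T₂/T₁) with C_V = 3R/2 = 12.47 J mol⁻¹ K⁻¹.
ΔS = 5.93 × 12.47 × ln(301/593) = -50.1 J/K.

ΔS = -50.1 J/K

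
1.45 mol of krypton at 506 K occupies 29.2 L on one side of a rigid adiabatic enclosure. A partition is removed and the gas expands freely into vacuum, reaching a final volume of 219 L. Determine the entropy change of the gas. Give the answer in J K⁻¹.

ΔS_gas = 24.3 J/K

No heat is exchanged and no work is done, so the ideal-gas temperature stays constant.
Entropy is a state function; using a reversible isothermal path, ΔS_gas = nR ln(V₂/V₁) = 1.45 × 8.314 × ln(219/29.2) = 24.3 J/K.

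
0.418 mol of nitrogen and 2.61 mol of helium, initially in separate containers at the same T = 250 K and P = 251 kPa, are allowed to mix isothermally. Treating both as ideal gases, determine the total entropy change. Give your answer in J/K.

ΔS_mix = 10.1 J/K

Mole fractions: x_A = 0.418/3.03 = 0.138, x_B = 0.862.
ΔS_mix = −R(n_A ln x_A + n_B ln x_B) = −8.314 × (0.418 ln 0.138 + 2.61 ln 0.862) = 10.1 J/K.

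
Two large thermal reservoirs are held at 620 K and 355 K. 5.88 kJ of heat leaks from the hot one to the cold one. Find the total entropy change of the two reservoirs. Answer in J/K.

ΔS_hot = −Q/T_H = −5880/620 = -9.484 J/K and ΔS_cold = +Q/T_C = 5880/355 = 16.56 J/K.
ΔS_total = -9.484 + 16.56 = 7.08 J/K, positive as the second law requires.

ΔS_total = 7.08 J/K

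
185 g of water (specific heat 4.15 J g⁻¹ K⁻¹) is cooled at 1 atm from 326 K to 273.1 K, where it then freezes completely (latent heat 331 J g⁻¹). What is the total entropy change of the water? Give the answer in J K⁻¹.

ΔS = -360 J/K

Cooling step: ΔS₁ = m c ln(T_tr/T_i) = 185 × 4.15 × ln(273.1/326) = -135.9 J/K.
Phase change: ΔS₂ = −mL/T_tr = −185 × 331 / 273.1 = -224.2 J/K.
ΔS_total = (-135.9) + (-224.2) = -360 J/K.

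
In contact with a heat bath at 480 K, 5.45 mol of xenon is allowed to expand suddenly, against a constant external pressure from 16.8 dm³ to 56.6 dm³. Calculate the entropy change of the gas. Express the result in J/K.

ΔS_gas = 55 J/K

Entropy is a state function, so ΔS_gas depends only on the end states.
For an isothermal ideal gas ΔS_gas = nR ln(V₂/V₁) = 5.45 × 8.314 × ln(56.6/16.8) = 55 J/K.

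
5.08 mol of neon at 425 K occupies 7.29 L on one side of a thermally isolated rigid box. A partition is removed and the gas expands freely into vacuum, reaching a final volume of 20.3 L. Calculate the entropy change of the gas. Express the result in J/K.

ΔS_gas = 43.3 J/K

No heat is exchanged and no work is done, so the ideal-gas temperature stays constant.
Entropy is a state function; using a reversible isothermal path, ΔS_gas = nR ln(V₂/V₁) = 5.08 × 8.314 × ln(20.3/7.29) = 43.3 J/K.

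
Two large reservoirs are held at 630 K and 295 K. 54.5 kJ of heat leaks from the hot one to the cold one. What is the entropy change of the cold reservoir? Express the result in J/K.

ΔS_cold = 185 J/K

The cold reservoir gains heat Q, so ΔS_cold = +Q/T_C = 54500/295 = 185 J/K.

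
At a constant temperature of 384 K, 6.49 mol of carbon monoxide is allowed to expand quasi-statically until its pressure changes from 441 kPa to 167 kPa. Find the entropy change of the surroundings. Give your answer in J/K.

For an isothermal ideal gas ΔS_gas = nR ln(P₁/P₂) = 6.49 × 8.314 × ln(441/167) = 52.4 J/K.
The process is reversible, so ΔS_surr = −ΔS_gas = -52.4 J/K and ΔS_universe = 0.

ΔS_surr = -52.4 J/K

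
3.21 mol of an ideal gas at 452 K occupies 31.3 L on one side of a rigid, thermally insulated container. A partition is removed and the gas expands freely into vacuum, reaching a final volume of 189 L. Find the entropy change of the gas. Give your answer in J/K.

ΔS_gas = 48 J/K

For an ideal gas in free expansion Q = 0 and W = 0, so T is unchanged.
Entropy is a state function; using a reversible isothermal path, ΔS_gas = nR ln(V₂/V₁) = 3.21 × 8.314 × ln(189/31.3) = 48 J/K.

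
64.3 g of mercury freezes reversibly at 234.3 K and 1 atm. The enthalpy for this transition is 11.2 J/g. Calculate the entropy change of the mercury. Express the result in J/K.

Heat released by the substance: Q = −mL = −64.3 × 11.2 = −720.16 J.
At constant T, ΔS = Q_rev/T = −720.16 / 234.3 = -3.07 J/K.

ΔS = -3.07 J/K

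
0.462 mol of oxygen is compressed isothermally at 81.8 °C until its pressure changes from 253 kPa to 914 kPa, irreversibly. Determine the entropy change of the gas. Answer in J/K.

Entropy is a state function, so ΔS_gas depends only on the end states.
For an isothermal ideal gas ΔS_gas = nR ln(P₁/P₂) = 0.462 × 8.314 × ln(253/914) = -4.93 J/K.

ΔS_gas = -4.93 J/K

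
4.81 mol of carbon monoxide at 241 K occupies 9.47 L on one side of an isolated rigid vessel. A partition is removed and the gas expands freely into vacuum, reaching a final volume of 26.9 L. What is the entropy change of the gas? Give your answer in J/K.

For an ideal gas in free expansion Q = 0 and W = 0, so T is unchanged.
Entropy is a state function; using a reversible isothermal path, ΔS_gas = nR ln(V₂/V₁) = 4.81 × 8.314 × ln(26.9/9.47) = 41.7 J/K.

ΔS_gas = 41.7 J/K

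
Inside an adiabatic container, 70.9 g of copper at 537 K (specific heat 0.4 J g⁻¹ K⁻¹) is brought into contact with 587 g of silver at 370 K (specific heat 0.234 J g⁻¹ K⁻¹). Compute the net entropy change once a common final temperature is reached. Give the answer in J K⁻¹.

ΔS_total = 1.77 J/K

Energy balance: T_f = (m₁c₁T₁ + m₂c₂T₂)/(m₁c₁ + m₂c₂) = 398.58 K.
ΔS₁ = m₁c₁ ln(T_f/T₁) = 28.36 × ln(398.58/537) = -8.454 J/K.
ΔS₂ = m₂c₂ ln(T_f/T₂) = 137.358 × ln(398.58/370) = 10.22 J/K.
ΔS_total = -8.454 + 10.22 = 1.77 J/K.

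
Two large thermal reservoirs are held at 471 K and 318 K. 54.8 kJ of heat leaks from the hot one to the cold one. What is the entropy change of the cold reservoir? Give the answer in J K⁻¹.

ΔS_cold = 172 J/K

The cold reservoir gains heat Q, so ΔS_cold = +Q/T_C = 54800/318 = 172 J/K.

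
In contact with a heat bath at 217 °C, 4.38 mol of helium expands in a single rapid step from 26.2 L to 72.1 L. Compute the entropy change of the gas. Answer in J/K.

ΔS_gas = 36.9 J/K

Entropy is a state function, so ΔS_gas depends only on the end states.
For an isothermal ideal gas ΔS_gas = nR ln(V₂/V₁) = 4.38 × 8.314 × ln(72.1/26.2) = 36.9 J/K.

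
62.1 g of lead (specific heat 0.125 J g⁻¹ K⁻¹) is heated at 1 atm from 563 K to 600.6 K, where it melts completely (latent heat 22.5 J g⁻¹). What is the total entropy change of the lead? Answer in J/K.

Warming step: ΔS₁ = m c ln(T_tr/T_i) = 62.1 × 0.125 × ln(600.6/563) = 0.5018 J/K.
Phase change: ΔS₂ = +mL/T_tr = 62.1 × 22.5 / 600.6 = 2.326 J/K.
ΔS_total = (0.5018) + (2.326) = 2.83 J/K.

ΔS = 2.83 J/K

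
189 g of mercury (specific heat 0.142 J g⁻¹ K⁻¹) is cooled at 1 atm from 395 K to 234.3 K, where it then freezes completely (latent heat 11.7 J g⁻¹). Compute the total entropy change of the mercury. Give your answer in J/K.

Cooling step: ΔS₁ = m c ln(T_tr/T_i) = 189 × 0.142 × ln(234.3/395) = -14.02 J/K.
Phase change: ΔS₂ = −mL/T_tr = −189 × 11.7 / 234.3 = -9.438 J/K.
ΔS_total = (-14.02) + (-9.438) = -23.5 J/K.

ΔS = -23.5 J/K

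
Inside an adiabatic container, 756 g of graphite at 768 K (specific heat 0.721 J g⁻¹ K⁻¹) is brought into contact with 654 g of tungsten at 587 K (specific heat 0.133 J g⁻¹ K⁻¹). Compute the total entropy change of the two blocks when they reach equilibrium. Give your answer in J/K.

Energy balance: T_f = (m₁c₁T₁ + m₂c₂T₂)/(m₁c₁ + m₂c₂) = 743.09 K.
ΔS₁ = m₁c₁ ln(T_f/T₁) = 545.076 × ln(743.09/768) = -17.97 J/K.
ΔS₂ = m₂c₂ ln(T_f/T₂) = 86.982 × ln(743.09/587) = 20.51 J/K.
ΔS_total = -17.97 + 20.51 = 2.54 J/K.

ΔS_total = 2.54 J/K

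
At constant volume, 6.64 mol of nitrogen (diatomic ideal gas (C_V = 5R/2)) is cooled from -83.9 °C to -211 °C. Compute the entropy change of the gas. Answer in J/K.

ΔS = -154 J/K

In kelvin: T₁ = 189.25 K, T₂ = 62.15 K. At constant volume, ΔS = nC_V ln(T₂/T₁) with C_V = 5R/2 = 20.79 J mol⁻¹ K⁻¹.
ΔS = 6.64 × 20.79 × ln(62.15/189.25) = -154 J/K.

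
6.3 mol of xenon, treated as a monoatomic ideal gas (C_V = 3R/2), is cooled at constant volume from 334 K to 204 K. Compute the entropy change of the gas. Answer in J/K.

ΔS = -38.7 J/K

At constant volume, ΔS = nC_V ln(T₂/T₁) with C_V = 3R/2 = 12.47 J mol⁻¹ K⁻¹.
ΔS = 6.3 × 12.47 × ln(204/334) = -38.7 J/K.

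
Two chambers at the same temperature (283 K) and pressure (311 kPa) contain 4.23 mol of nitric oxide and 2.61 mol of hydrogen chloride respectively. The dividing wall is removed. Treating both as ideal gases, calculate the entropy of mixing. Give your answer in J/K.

Mole fractions: x_A = 4.23/6.84 = 0.618, x_B = 0.382.
ΔS_mix = −R(n_A ln x_A + n_B ln x_B) = −8.314 × (4.23 ln 0.618 + 2.61 ln 0.382) = 37.8 J/K.

ΔS_mix = 37.8 J/K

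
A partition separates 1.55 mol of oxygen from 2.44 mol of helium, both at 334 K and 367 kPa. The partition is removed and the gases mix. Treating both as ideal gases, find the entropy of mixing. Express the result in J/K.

Mole fractions: x_A = 1.55/3.99 = 0.388, x_B = 0.612.
ΔS_mix = −R(n_A ln x_A + n_B ln x_B) = −8.314 × (1.55 ln 0.388 + 2.44 ln 0.612) = 22.2 J/K.

ΔS_mix = 22.2 J/K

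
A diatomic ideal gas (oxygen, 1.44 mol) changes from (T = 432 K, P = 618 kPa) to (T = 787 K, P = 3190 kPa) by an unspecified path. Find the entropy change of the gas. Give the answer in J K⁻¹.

ΔS = 5.48 J/K

ΔS = nC_p ln(T₂/T₁) − nR ln(P₂/P₁), with C_p = 7R/2 = 29.1 J mol⁻¹ K⁻¹ for a diatomic ideal gas.
ΔS = 1.44 × [29.1 × ln(787/432) − 8.314 × ln(3190/618)] = 5.48 J/K.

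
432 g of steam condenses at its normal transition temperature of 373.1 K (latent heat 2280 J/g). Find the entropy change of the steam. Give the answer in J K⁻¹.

Heat released by the substance: Q = −mL = −432 × 2280 = −984960 J.
At constant T, ΔS = Q_rev/T = −984960 / 373.1 = -2640 J/K.

ΔS = -2640 J/K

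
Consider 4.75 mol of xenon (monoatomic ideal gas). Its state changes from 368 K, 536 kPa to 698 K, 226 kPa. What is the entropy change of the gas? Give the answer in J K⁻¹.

ΔS = nC_p ln(T₂/T₁) − nR ln(P₂/P₁), with C_p = 5R/2 = 20.79 J mol⁻¹ K⁻¹ for a monoatomic ideal gas.
ΔS = 4.75 × [20.79 × ln(698/368) − 8.314 × ln(226/536)] = 97.3 J/K.

ΔS = 97.3 J/K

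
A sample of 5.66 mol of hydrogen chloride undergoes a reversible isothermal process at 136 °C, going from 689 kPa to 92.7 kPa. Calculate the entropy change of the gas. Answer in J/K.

ΔS_gas = 94.4 J/K

For an isothermal ideal gas ΔS_gas = nR ln(P₁/P₂) = 5.66 × 8.314 × ln(689/92.7) = 94.4 J/K.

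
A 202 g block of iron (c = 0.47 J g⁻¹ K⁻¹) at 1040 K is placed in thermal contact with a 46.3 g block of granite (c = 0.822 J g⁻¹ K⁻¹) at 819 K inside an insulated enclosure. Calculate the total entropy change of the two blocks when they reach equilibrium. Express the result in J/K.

ΔS_total = 0.748 J/K

Energy balance: T_f = (m₁c₁T₁ + m₂c₂T₂)/(m₁c₁ + m₂c₂) = 976.76 K.
ΔS₁ = m₁c₁ ln(T_f/T₁) = 94.94 × ln(976.76/1040) = -5.956 J/K.
ΔS₂ = m₂c₂ ln(T_f/T₂) = 38.0586 × ln(976.76/819) = 6.704 J/K.
ΔS_total = -5.956 + 6.704 = 0.748 J/K.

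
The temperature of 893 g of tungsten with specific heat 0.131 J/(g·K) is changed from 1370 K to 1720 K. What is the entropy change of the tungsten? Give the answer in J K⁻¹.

ΔS = 26.6 J/K

ΔS = ∫dQ_rev/T = m c ln(T₂/T₁) = 893 × 0.131 × ln(1720/1370) = 26.6 J/K.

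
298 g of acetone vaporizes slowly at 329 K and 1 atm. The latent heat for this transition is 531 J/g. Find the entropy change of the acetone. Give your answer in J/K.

Heat absorbed by the substance: Q = mL = 298 × 531 = 158238 J.
At constant T, ΔS = Q_rev/T = 158238 / 329 = 481 J/K.

ΔS = 481 J/K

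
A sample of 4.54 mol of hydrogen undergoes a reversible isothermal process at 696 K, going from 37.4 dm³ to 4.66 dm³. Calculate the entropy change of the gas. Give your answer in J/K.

For an isothermal ideal gas ΔS_gas = nR ln(V₂/V₁) = 4.54 × 8.314 × ln(4.66/37.4) = -78.6 J/K.

ΔS_gas = -78.6 J/K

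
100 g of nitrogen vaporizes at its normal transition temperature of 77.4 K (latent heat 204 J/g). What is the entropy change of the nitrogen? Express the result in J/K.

ΔS = 264 J/K

Heat absorbed by the substance: Q = mL = 100 × 204 = 20400 J.
At constant T, ΔS = Q_rev/T = 20400 / 77.4 = 264 J/K.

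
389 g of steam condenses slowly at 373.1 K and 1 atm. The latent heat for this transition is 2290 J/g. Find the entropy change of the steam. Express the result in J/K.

Heat released by the substance: Q = −mL = −389 × 2290 = −890810 J.
At constant T, ΔS = Q_rev/T = −890810 / 373.1 = -2390 J/K.

ΔS = -2390 J/K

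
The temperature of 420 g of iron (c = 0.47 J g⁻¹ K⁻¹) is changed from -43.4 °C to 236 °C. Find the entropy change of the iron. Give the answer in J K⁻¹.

In kelvin: T₁ = 229.75 K, T₂ = 509.15 K. ΔS = ∫dQ_rev/T = m c ln(T₂/T₁) = 420 × 0.47 × ln(509.15/229.75) = 157 J/K.

ΔS = 157 J/K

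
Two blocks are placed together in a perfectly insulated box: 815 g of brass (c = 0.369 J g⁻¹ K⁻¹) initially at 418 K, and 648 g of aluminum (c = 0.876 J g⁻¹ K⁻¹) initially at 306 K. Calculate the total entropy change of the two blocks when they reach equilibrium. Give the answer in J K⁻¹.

Energy balance: T_f = (m₁c₁T₁ + m₂c₂T₂)/(m₁c₁ + m₂c₂) = 344.79 K.
ΔS₁ = m₁c₁ ln(T_f/T₁) = 300.735 × ln(344.79/418) = -57.908 J/K.
ΔS₂ = m₂c₂ ln(T_f/T₂) = 567.648 × ln(344.79/306) = 67.745 J/K.
ΔS_total = -57.908 + 67.745 = 9.84 J/K.

ΔS_total = 9.84 J/K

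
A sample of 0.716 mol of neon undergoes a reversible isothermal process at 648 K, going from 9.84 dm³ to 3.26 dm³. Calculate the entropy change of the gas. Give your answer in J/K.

For an isothermal ideal gas ΔS_gas = nR ln(V₂/V₁) = 0.716 × 8.314 × ln(3.26/9.84) = -6.58 J/K.

ΔS_gas = -6.58 J/K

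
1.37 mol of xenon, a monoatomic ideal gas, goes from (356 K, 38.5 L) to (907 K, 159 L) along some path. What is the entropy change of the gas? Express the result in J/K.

ΔS = 32.1 J/K

Entropy is a state function: ΔS = nC_V ln(T₂/T₁) + nR ln(V₂/V₁), with C_V = 3R/2 = 12.47 J mol⁻¹ K⁻¹ for a monoatomic ideal gas.
ΔS = 1.37 × [12.47 × ln(907/356) + 8.314 × ln(159/38.5)] = 32.1 J/K.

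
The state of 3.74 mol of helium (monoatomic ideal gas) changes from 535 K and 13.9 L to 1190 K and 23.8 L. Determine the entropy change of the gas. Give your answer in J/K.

ΔS = 54 J/K

Entropy is a state function: ΔS = nC_V ln(T₂/T₁) + nR ln(V₂/V₁), with C_V = 3R/2 = 12.47 J mol⁻¹ K⁻¹ for a monoatomic ideal gas.
ΔS = 3.74 × [12.47 × ln(1190/535) + 8.314 × ln(23.8/13.9)] = 54 J/K.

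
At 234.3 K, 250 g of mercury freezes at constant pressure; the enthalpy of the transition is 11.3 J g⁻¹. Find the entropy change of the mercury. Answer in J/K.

ΔS = -12.1 J/K

Heat released by the substance: Q = −mL = −250 × 11.3 = −2825 J.
At constant T, ΔS = Q_rev/T = −2825 / 234.3 = -12.1 J/K.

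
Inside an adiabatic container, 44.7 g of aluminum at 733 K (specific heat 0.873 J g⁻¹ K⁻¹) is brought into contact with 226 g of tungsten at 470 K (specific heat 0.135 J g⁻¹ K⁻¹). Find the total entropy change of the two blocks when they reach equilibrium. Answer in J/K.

Energy balance: T_f = (m₁c₁T₁ + m₂c₂T₂)/(m₁c₁ + m₂c₂) = 617.6 K.
ΔS₁ = m₁c₁ ln(T_f/T₁) = 39.0231 × ln(617.6/733) = -6.685 J/K.
ΔS₂ = m₂c₂ ln(T_f/T₂) = 30.51 × ln(617.6/470) = 8.333 J/K.
ΔS_total = -6.685 + 8.333 = 1.65 J/K.

ΔS_total = 1.65 J/K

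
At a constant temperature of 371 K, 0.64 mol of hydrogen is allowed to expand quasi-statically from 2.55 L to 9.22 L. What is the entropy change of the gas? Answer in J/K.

For an isothermal ideal gas ΔS_gas = nR ln(V₂/V₁) = 0.64 × 8.314 × ln(9.22/2.55) = 6.84 J/K.

ΔS_gas = 6.84 J/K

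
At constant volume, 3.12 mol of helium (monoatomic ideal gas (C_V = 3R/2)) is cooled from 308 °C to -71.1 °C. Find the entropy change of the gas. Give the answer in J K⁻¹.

In kelvin: T₁ = 581.15 K, T₂ = 202.05 K. At constant volume, ΔS = nC_V ln(T₂/T₁) with C_V = 3R/2 = 12.47 J mol⁻¹ K⁻¹.
ΔS = 3.12 × 12.47 × ln(202.05/581.15) = -41.1 J/K.

ΔS = -41.1 J/K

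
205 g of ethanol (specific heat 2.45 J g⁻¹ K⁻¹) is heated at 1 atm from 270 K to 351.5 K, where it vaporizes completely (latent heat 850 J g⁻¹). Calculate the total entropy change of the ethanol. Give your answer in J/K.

Warming step: ΔS₁ = m c ln(T_tr/T_i) = 205 × 2.45 × ln(351.5/270) = 132.5 J/K.
Phase change: ΔS₂ = +mL/T_tr = 205 × 850 / 351.5 = 495.7 J/K.
ΔS_total = (132.5) + (495.7) = 628 J/K.

ΔS = 628 J/K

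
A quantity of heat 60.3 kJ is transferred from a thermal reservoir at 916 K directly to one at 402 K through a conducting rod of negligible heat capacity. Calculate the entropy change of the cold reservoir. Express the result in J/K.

ΔS_cold = 150 J/K

The cold reservoir gains heat Q, so ΔS_cold = +Q/T_C = 60300/402 = 150 J/K.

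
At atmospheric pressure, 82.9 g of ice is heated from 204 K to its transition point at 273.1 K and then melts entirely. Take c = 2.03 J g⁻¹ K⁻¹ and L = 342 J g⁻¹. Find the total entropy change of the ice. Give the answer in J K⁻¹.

ΔS = 153 J/K

Warming step: ΔS₁ = m c ln(T_tr/T_i) = 82.9 × 2.03 × ln(273.1/204) = 49.09 J/K.
Phase change: ΔS₂ = +mL/T_tr = 82.9 × 342 / 273.1 = 103.8 J/K.
ΔS_total = (49.09) + (103.8) = 153 J/K.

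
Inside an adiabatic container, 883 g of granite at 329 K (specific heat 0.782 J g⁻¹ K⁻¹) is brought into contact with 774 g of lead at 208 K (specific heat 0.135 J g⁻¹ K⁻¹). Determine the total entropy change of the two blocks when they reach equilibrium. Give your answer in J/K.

ΔS_total = 8.52 J/K

Energy balance: T_f = (m₁c₁T₁ + m₂c₂T₂)/(m₁c₁ + m₂c₂) = 313.1 K.
ΔS₁ = m₁c₁ ln(T_f/T₁) = 690.506 × ln(313.1/329) = -34.21 J/K.
ΔS₂ = m₂c₂ ln(T_f/T₂) = 104.49 × ln(313.1/208) = 42.73 J/K.
ΔS_total = -34.21 + 42.73 = 8.52 J/K.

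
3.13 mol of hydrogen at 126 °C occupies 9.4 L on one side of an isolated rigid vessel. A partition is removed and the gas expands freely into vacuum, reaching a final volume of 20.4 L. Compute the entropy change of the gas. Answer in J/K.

No heat is exchanged and no work is done, so the ideal-gas temperature stays constant.
Entropy is a state function; using a reversible isothermal path, ΔS_gas = nR ln(V₂/V₁) = 3.13 × 8.314 × ln(20.4/9.4) = 20.2 J/K.

ΔS_gas = 20.2 J/K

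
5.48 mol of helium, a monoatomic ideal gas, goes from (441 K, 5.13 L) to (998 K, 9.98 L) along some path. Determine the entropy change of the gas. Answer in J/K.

Entropy is a state function: ΔS = nC_V ln(T₂/T₁) + nR ln(V₂/V₁), with C_V = 3R/2 = 12.47 J mol⁻¹ K⁻¹ for a monoatomic ideal gas.
ΔS = 5.48 × [12.47 × ln(998/441) + 8.314 × ln(9.98/5.13)] = 86.1 J/K.

ΔS = 86.1 J/K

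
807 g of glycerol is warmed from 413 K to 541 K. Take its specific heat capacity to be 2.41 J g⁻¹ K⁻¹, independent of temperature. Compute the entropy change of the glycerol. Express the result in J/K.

ΔS = 525 J/K

ΔS = ∫dQ_rev/T = m c ln(T₂/T₁) = 807 × 2.41 × ln(541/413) = 525 J/K.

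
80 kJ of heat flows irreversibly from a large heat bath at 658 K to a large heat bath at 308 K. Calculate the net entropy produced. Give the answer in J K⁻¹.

ΔS_hot = −Q/T_H = −80000/658 = -121.6 J/K and ΔS_cold = +Q/T_C = 80000/308 = 259.7 J/K.
ΔS_total = -121.6 + 259.7 = 138 J/K, positive as the second law requires.

ΔS_total = 138 J/K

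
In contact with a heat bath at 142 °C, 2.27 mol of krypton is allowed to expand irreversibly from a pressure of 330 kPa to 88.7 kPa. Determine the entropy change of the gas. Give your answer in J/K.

Entropy is a state function, so ΔS_gas depends only on the end states.
For an isothermal ideal gas ΔS_gas = nR ln(P₁/P₂) = 2.27 × 8.314 × ln(330/88.7) = 24.8 J/K.

ΔS_gas = 24.8 J/K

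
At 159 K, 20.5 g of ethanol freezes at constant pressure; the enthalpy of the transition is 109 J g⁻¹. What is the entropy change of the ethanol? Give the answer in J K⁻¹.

ΔS = -14.1 J/K

Heat released by the substance: Q = −mL = −20.5 × 109 = −2234.5 J.
At constant T, ΔS = Q_rev/T = −2234.5 / 159 = -14.1 J/K.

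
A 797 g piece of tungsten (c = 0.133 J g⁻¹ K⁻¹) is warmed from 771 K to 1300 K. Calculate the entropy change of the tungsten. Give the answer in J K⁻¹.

ΔS = 55.4 J/K

ΔS = ∫dQ_rev/T = m c ln(T₂/T₁) = 797 × 0.133 × ln(1300/771) = 55.4 J/K.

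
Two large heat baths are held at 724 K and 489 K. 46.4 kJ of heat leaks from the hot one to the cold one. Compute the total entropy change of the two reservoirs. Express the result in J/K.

ΔS_total = 30.8 J/K

ΔS_hot = −Q/T_H = −46400/724 = -64.09 J/K and ΔS_cold = +Q/T_C = 46400/489 = 94.89 J/K.
ΔS_total = -64.09 + 94.89 = 30.8 J/K, positive as the second law requires.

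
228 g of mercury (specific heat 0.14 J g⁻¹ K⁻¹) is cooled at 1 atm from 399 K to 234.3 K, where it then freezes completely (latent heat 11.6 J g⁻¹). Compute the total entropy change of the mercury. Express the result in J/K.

ΔS = -28.3 J/K

Cooling step: ΔS₁ = m c ln(T_tr/T_i) = 228 × 0.14 × ln(234.3/399) = -16.99 J/K.
Phase change: ΔS₂ = −mL/T_tr = −228 × 11.6 / 234.3 = -11.29 J/K.
ΔS_total = (-16.99) + (-11.29) = -28.3 J/K.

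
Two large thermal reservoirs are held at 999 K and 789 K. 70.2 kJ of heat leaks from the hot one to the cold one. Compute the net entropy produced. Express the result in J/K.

ΔS_total = 18.7 J/K

ΔS_hot = −Q/T_H = −70200/999 = -70.27 J/K and ΔS_cold = +Q/T_C = 70200/789 = 88.97 J/K.
ΔS_total = -70.27 + 88.97 = 18.7 J/K, positive as the second law requires.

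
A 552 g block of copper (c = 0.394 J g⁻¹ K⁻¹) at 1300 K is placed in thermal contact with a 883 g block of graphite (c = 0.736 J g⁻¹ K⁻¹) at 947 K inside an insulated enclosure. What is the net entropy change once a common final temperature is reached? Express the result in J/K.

Energy balance: T_f = (m₁c₁T₁ + m₂c₂T₂)/(m₁c₁ + m₂c₂) = 1035.5 K.
ΔS₁ = m₁c₁ ln(T_f/T₁) = 217.488 × ln(1035.5/1300) = -49.47 J/K.
ΔS₂ = m₂c₂ ln(T_f/T₂) = 649.888 × ln(1035.5/947) = 58.07 J/K.
ΔS_total = -49.47 + 58.07 = 8.6 J/K.

ΔS_total = 8.6 J/K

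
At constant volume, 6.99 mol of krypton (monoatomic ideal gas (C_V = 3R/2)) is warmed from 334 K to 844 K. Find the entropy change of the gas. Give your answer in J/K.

ΔS = 80.8 J/K

At constant volume, ΔS = nC_V ln(T₂/T₁) with C_V = 3R/2 = 12.47 J mol⁻¹ K⁻¹.
ΔS = 6.99 × 12.47 × ln(844/334) = 80.8 J/K.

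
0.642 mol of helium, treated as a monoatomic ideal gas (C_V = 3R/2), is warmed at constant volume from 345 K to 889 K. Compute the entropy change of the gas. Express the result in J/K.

At constant volume, ΔS = nC_V ln(T₂/T₁) with C_V = 3R/2 = 12.47 J mol⁻¹ K⁻¹.
ΔS = 0.642 × 12.47 × ln(889/345) = 7.58 J/K.

ΔS = 7.58 J/K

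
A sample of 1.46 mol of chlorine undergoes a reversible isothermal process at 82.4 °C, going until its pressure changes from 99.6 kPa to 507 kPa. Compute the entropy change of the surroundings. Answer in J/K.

For an isothermal ideal gas ΔS_gas = nR ln(P₁/P₂) = 1.46 × 8.314 × ln(99.6/507) = -19.8 J/K.
The process is reversible, so ΔS_surr = −ΔS_gas = 19.8 J/K and ΔS_universe = 0.

ΔS_surr = 19.8 J/K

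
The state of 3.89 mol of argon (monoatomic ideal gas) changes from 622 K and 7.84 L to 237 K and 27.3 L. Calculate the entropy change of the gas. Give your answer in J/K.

Entropy is a state function: ΔS = nC_V ln(T₂/T₁) + nR ln(V₂/V₁), with C_V = 3R/2 = 12.47 J mol⁻¹ K⁻¹ for a monoatomic ideal gas.
ΔS = 3.89 × [12.47 × ln(237/622) + 8.314 × ln(27.3/7.84)] = -6.46 J/K.

ΔS = -6.46 J/K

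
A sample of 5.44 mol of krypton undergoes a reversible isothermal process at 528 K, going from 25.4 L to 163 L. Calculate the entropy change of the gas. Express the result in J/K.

For an isothermal ideal gas ΔS_gas = nR ln(V₂/V₁) = 5.44 × 8.314 × ln(163/25.4) = 84.1 J/K.

ΔS_gas = 84.1 J/K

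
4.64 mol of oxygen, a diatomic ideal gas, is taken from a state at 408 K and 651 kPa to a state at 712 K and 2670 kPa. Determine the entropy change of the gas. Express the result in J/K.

ΔS = 20.7 J/K

ΔS = nC_p ln(T₂/T₁) − nR ln(P₂/P₁), with C_p = 7R/2 = 29.1 J mol⁻¹ K⁻¹ for a diatomic ideal gas.
ΔS = 4.64 × [29.1 × ln(712/408) − 8.314 × ln(2670/651)] = 20.7 J/K.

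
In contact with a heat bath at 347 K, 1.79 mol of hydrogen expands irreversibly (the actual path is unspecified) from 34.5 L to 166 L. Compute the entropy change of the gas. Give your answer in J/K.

ΔS_gas = 23.4 J/K

Entropy is a state function, so ΔS_gas depends only on the end states.
For an isothermal ideal gas ΔS_gas = nR ln(V₂/V₁) = 1.79 × 8.314 × ln(166/34.5) = 23.4 J/K.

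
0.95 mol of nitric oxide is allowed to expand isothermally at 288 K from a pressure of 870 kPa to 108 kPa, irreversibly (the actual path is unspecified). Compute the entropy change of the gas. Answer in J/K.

Entropy is a state function, so ΔS_gas depends only on the end states.
For an isothermal ideal gas ΔS_gas = nR ln(P₁/P₂) = 0.95 × 8.314 × ln(870/108) = 16.5 J/K.

ΔS_gas = 16.5 J/K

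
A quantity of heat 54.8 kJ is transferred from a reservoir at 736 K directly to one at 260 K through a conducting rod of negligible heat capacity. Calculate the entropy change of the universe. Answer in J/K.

ΔS_hot = −Q/T_H = −54800/736 = -74.46 J/K and ΔS_cold = +Q/T_C = 54800/260 = 210.8 J/K.
ΔS_total = -74.46 + 210.8 = 136 J/K, positive as the second law requires.

ΔS_total = 136 J/K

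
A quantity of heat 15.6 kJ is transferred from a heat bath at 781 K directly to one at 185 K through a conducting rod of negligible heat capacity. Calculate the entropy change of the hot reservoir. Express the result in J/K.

ΔS_hot = -20 J/K

The hot reservoir loses heat Q, so ΔS_hot = −Q/T_H = −15600/781 = -20 J/K.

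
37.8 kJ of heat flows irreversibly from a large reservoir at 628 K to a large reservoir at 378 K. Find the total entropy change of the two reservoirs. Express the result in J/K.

ΔS_total = 39.8 J/K

ΔS_hot = −Q/T_H = −37800/628 = -60.19 J/K and ΔS_cold = +Q/T_C = 37800/378 = 100 J/K.
ΔS_total = -60.19 + 100 = 39.8 J/K, positive as the second law requires.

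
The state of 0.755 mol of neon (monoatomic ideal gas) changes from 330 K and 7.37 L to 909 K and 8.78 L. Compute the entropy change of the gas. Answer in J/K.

Entropy is a state function: ΔS = nC_V ln(T₂/T₁) + nR ln(V₂/V₁), with C_V = 3R/2 = 12.47 J mol⁻¹ K⁻¹ for a monoatomic ideal gas.
ΔS = 0.755 × [12.47 × ln(909/330) + 8.314 × ln(8.78/7.37)] = 10.6 J/K.

ΔS = 10.6 J/K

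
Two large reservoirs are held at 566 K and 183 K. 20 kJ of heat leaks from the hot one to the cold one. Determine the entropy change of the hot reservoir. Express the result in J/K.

ΔS_hot = -35.3 J/K

The hot reservoir loses heat Q, so ΔS_hot = −Q/T_H = −20000/566 = -35.3 J/K.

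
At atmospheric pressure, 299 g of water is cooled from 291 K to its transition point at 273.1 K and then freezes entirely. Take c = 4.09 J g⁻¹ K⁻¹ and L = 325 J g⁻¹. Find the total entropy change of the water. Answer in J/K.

ΔS = -433 J/K

Cooling step: ΔS₁ = m c ln(T_tr/T_i) = 299 × 4.09 × ln(273.1/291) = -77.64 J/K.
Phase change: ΔS₂ = −mL/T_tr = −299 × 325 / 273.1 = -355.8 J/K.
ΔS_total = (-77.64) + (-355.8) = -433 J/K.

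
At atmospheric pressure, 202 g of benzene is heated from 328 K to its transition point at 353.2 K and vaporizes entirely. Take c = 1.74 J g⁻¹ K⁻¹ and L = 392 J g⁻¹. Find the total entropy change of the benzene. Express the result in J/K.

ΔS = 250 J/K

Warming step: ΔS₁ = m c ln(T_tr/T_i) = 202 × 1.74 × ln(353.2/328) = 26.02 J/K.
Phase change: ΔS₂ = +mL/T_tr = 202 × 392 / 353.2 = 224.2 J/K.
ΔS_total = (26.02) + (224.2) = 250 J/K.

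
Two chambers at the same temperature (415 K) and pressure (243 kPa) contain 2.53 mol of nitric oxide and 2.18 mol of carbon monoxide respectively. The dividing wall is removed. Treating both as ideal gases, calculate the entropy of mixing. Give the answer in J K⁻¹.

Mole fractions: x_A = 2.53/4.71 = 0.537, x_B = 0.463.
ΔS_mix = −R(n_A ln x_A + n_B ln x_B) = −8.314 × (2.53 ln 0.537 + 2.18 ln 0.463) = 27 J/K.

ΔS_mix = 27 J/K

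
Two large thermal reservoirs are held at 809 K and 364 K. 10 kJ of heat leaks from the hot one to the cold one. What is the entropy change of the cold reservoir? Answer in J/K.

ΔS_cold = 27.5 J/K

The cold reservoir gains heat Q, so ΔS_cold = +Q/T_C = 10000/364 = 27.5 J/K.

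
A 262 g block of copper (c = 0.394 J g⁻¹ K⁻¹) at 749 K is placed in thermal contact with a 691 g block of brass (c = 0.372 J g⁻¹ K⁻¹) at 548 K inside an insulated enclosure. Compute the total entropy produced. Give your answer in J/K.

Energy balance: T_f = (m₁c₁T₁ + m₂c₂T₂)/(m₁c₁ + m₂c₂) = 605.59 K.
ΔS₁ = m₁c₁ ln(T_f/T₁) = 103.228 × ln(605.59/749) = -21.94 J/K.
ΔS₂ = m₂c₂ ln(T_f/T₂) = 257.052 × ln(605.59/548) = 25.69 J/K.
ΔS_total = -21.94 + 25.69 = 3.75 J/K.

ΔS_total = 3.75 J/K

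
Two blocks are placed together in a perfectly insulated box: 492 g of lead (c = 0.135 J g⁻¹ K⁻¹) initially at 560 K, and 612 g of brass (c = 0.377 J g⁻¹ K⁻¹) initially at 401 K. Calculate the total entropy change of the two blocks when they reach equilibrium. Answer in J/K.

ΔS_total = 3.05 J/K

Energy balance: T_f = (m₁c₁T₁ + m₂c₂T₂)/(m₁c₁ + m₂c₂) = 436.54 K.
ΔS₁ = m₁c₁ ln(T_f/T₁) = 66.42 × ln(436.54/560) = -16.54 J/K.
ΔS₂ = m₂c₂ ln(T_f/T₂) = 230.724 × ln(436.54/401) = 19.59 J/K.
ΔS_total = -16.54 + 19.59 = 3.05 J/K.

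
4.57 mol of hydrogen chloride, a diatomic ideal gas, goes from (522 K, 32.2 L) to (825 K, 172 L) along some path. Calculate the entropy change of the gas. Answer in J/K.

Entropy is a state function: ΔS = nC_V ln(T₂/T₁) + nR ln(V₂/V₁), with C_V = 5R/2 = 20.79 J mol⁻¹ K⁻¹ for a diatomic ideal gas.
ΔS = 4.57 × [20.79 × ln(825/522) + 8.314 × ln(172/32.2)] = 107 J/K.

ΔS = 107 J/K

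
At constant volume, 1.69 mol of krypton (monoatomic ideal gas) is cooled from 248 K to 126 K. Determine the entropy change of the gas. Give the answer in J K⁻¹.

ΔS = -14.3 J/K

At constant volume, ΔS = nC_V ln(T₂/T₁) with C_V = 3R/2 = 12.47 J mol⁻¹ K⁻¹.
ΔS = 1.69 × 12.47 × ln(126/248) = -14.3 J/K.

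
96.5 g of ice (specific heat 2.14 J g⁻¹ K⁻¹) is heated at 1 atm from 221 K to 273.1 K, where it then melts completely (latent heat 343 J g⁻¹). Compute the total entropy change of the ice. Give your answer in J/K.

ΔS = 165 J/K

Warming step: ΔS₁ = m c ln(T_tr/T_i) = 96.5 × 2.14 × ln(273.1/221) = 43.71 J/K.
Phase change: ΔS₂ = +mL/T_tr = 96.5 × 343 / 273.1 = 121.2 J/K.
ΔS_total = (43.71) + (121.2) = 165 J/K.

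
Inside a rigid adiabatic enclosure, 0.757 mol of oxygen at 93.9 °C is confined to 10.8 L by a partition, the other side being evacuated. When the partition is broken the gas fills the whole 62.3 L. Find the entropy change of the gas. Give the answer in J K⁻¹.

ΔS_gas = 11 J/K

No heat is exchanged and no work is done, so the ideal-gas temperature stays constant.
Entropy is a state function; using a reversible isothermal path, ΔS_gas = nR ln(V₂/V₁) = 0.757 × 8.314 × ln(62.3/10.8) = 11 J/K.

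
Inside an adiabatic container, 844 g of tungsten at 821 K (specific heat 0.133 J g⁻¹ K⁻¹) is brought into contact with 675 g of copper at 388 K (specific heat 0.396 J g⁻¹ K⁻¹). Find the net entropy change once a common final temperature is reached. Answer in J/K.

ΔS_total = 24.1 J/K

Energy balance: T_f = (m₁c₁T₁ + m₂c₂T₂)/(m₁c₁ + m₂c₂) = 516.06 K.
ΔS₁ = m₁c₁ ln(T_f/T₁) = 112.252 × ln(516.06/821) = -52.12 J/K.
ΔS₂ = m₂c₂ ln(T_f/T₂) = 267.3 × ln(516.06/388) = 76.24 J/K.
ΔS_total = -52.12 + 76.24 = 24.1 J/K.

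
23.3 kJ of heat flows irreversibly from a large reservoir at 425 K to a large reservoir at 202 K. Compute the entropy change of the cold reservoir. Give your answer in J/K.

The cold reservoir gains heat Q, so ΔS_cold = +Q/T_C = 23300/202 = 115 J/K.

ΔS_cold = 115 J/K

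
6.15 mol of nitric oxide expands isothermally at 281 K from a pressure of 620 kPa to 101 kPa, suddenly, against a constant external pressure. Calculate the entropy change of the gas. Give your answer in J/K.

ΔS_gas = 92.8 J/K

Entropy is a state function, so ΔS_gas depends only on the end states.
For an isothermal ideal gas ΔS_gas = nR ln(P₁/P₂) = 6.15 × 8.314 × ln(620/101) = 92.8 J/K.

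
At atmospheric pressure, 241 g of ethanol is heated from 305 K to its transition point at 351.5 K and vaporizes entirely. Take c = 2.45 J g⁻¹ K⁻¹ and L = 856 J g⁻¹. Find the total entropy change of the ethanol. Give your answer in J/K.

Warming step: ΔS₁ = m c ln(T_tr/T_i) = 241 × 2.45 × ln(351.5/305) = 83.78 J/K.
Phase change: ΔS₂ = +mL/T_tr = 241 × 856 / 351.5 = 586.9 J/K.
ΔS_total = (83.78) + (586.9) = 671 J/K.

ΔS = 671 J/K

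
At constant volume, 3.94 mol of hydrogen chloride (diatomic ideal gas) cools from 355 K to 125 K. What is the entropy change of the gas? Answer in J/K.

At constant volume, ΔS = nC_V ln(T₂/T₁) with C_V = 5R/2 = 20.79 J mol⁻¹ K⁻¹.
ΔS = 3.94 × 20.79 × ln(125/355) = -85.5 J/K.

ΔS = -85.5 J/K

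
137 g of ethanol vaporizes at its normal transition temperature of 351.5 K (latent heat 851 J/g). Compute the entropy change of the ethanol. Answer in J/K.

Heat absorbed by the substance: Q = mL = 137 × 851 = 116587 J.
At constant T, ΔS = Q_rev/T = 116587 / 351.5 = 332 J/K.

ΔS = 332 J/K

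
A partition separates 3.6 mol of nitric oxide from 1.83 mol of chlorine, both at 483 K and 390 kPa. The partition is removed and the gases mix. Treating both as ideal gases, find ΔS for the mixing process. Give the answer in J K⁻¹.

ΔS_mix = 28.8 J/K

Mole fractions: x_A = 3.6/5.43 = 0.663, x_B = 0.337.
ΔS_mix = −R(n_A ln x_A + n_B ln x_B) = −8.314 × (3.6 ln 0.663 + 1.83 ln 0.337) = 28.8 J/K.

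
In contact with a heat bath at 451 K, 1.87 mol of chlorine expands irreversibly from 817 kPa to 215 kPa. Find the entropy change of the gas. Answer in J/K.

ΔS_gas = 20.8 J/K

Entropy is a state function, so ΔS_gas depends only on the end states.
For an isothermal ideal gas ΔS_gas = nR ln(P₁/P₂) = 1.87 × 8.314 × ln(817/215) = 20.8 J/K.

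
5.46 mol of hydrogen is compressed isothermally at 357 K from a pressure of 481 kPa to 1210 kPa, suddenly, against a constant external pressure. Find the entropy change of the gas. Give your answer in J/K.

Entropy is a state function, so ΔS_gas depends only on the end states.
For an isothermal ideal gas ΔS_gas = nR ln(P₁/P₂) = 5.46 × 8.314 × ln(481/1210) = -41.9 J/K.

ΔS_gas = -41.9 J/K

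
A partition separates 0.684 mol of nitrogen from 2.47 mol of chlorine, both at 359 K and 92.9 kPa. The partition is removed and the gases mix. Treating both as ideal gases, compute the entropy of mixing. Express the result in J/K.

ΔS_mix = 13.7 J/K

Mole fractions: x_A = 0.684/3.15 = 0.217, x_B = 0.783.
ΔS_mix = −R(n_A ln x_A + n_B ln x_B) = −8.314 × (0.684 ln 0.217 + 2.47 ln 0.783) = 13.7 J/K.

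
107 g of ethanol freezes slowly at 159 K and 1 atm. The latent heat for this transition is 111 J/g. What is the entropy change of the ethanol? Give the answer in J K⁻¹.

ΔS = -74.7 J/K

Heat released by the substance: Q = −mL = −107 × 111 = −11877 J.
At constant T, ΔS = Q_rev/T = −11877 / 159 = -74.7 J/K.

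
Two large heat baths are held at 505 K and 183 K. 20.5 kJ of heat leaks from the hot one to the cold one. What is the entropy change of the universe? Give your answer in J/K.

ΔS_hot = −Q/T_H = −20500/505 = -40.59 J/K and ΔS_cold = +Q/T_C = 20500/183 = 112 J/K.
ΔS_total = -40.59 + 112 = 71.4 J/K, positive as the second law requires.

ΔS_total = 71.4 J/K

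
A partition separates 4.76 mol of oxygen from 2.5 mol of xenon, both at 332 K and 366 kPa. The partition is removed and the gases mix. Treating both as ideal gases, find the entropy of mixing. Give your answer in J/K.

ΔS_mix = 38.9 J/K

Mole fractions: x_A = 4.76/7.26 = 0.656, x_B = 0.344.
ΔS_mix = −R(n_A ln x_A + n_B ln x_B) = −8.314 × (4.76 ln 0.656 + 2.5 ln 0.344) = 38.9 J/K.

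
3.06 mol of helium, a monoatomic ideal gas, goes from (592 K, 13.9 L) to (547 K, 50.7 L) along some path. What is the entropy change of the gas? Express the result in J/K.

ΔS = 29.9 J/K

Entropy is a state function: ΔS = nC_V ln(T₂/T₁) + nR ln(V₂/V₁), with C_V = 3R/2 = 12.47 J mol⁻¹ K⁻¹ for a monoatomic ideal gas.
ΔS = 3.06 × [12.47 × ln(547/592) + 8.314 × ln(50.7/13.9)] = 29.9 J/K.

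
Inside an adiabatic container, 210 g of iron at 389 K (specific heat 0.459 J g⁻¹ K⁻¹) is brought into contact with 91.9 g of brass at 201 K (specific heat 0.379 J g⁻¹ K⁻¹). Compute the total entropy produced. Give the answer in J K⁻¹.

ΔS_total = 4.98 J/K

Energy balance: T_f = (m₁c₁T₁ + m₂c₂T₂)/(m₁c₁ + m₂c₂) = 339.1 K.
ΔS₁ = m₁c₁ ln(T_f/T₁) = 96.39 × ln(339.1/389) = -13.233 J/K.
ΔS₂ = m₂c₂ ln(T_f/T₂) = 34.8301 × ln(339.1/201) = 18.216 J/K.
ΔS_total = -13.233 + 18.216 = 4.98 J/K.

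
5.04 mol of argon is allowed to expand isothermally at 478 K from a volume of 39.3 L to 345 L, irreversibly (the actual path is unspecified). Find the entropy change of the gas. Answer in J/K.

ΔS_gas = 91 J/K

Entropy is a state function, so ΔS_gas depends only on the end states.
For an isothermal ideal gas ΔS_gas = nR ln(V₂/V₁) = 5.04 × 8.314 × ln(345/39.3) = 91 J/K.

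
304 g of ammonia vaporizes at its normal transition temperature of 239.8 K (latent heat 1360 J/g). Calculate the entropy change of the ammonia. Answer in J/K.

Heat absorbed by the substance: Q = mL = 304 × 1360 = 413440 J.
At constant T, ΔS = Q_rev/T = 413440 / 239.8 = 1720 J/K.

ΔS = 1720 J/K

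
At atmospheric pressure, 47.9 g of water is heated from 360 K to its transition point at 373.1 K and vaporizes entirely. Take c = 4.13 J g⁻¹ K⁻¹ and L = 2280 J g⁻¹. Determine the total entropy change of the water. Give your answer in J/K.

ΔS = 300 J/K

Warming step: ΔS₁ = m c ln(T_tr/T_i) = 47.9 × 4.13 × ln(373.1/360) = 7.071 J/K.
Phase change: ΔS₂ = +mL/T_tr = 47.9 × 2280 / 373.1 = 292.7 J/K.
ΔS_total = (7.071) + (292.7) = 300 J/K.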